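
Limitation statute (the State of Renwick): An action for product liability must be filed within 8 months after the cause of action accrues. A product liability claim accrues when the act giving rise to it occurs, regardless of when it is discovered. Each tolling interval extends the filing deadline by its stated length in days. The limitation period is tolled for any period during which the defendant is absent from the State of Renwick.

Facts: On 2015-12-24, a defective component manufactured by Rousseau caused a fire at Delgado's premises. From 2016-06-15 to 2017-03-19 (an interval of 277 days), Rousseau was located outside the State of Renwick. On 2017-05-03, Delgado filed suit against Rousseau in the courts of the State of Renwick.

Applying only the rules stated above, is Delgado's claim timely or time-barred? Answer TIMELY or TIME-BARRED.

TIMELY

The cause of action accrued on 2015-12-24, the date of the act.
Adding the 8 months base period to 2015-12-24 gives a deadline of 2016-08-24, before any tolling.
Because the defendant's absence from the jurisdiction ran from 2016-06-15 to 2017-03-19, the deadline is extended by 277 days to 2017-05-28.
Delgado filed on 2017-05-03, before the 2017-05-28 deadline, so the action is timely.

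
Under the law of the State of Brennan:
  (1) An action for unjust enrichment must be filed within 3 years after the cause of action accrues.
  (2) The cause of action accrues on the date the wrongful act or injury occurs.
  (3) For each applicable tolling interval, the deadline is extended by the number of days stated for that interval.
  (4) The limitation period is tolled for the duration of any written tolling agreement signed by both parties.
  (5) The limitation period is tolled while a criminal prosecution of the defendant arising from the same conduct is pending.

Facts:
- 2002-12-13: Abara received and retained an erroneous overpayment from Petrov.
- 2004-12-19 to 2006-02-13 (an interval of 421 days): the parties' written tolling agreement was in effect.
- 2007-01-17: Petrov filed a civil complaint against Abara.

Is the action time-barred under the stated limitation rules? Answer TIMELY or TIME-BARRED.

TIMELY

The limitation period began to run on 2002-12-13.
Adding the 3 years base period to 2002-12-13 gives a deadline of 2005-12-13, before any tolling.
The period was tolled for 421 days by the written tolling agreement (2004-12-19 to 2006-02-13), pushing the deadline to 2007-02-07.
Petrov filed on 2007-01-17, before the 2007-02-07 deadline, so the action is timely.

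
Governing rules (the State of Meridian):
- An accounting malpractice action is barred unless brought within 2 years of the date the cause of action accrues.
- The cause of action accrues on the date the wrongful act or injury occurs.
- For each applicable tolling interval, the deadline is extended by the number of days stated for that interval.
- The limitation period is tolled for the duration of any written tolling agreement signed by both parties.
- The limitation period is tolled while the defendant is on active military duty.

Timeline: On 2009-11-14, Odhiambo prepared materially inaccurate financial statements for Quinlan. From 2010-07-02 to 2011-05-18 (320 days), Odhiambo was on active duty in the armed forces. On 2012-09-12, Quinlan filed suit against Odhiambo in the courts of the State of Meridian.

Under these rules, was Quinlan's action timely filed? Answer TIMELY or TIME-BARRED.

The cause of action accrued on 2009-11-14, the date of the act.
2 years from 2009-11-14 is 2011-11-14.
Because the defendant's active military service ran from 2010-07-02 to 2011-05-18, the deadline is extended by 320 days to 2012-09-29.
The 2012-09-12 filing precedes the 2012-09-29 deadline; the claim is timely.

TIMELY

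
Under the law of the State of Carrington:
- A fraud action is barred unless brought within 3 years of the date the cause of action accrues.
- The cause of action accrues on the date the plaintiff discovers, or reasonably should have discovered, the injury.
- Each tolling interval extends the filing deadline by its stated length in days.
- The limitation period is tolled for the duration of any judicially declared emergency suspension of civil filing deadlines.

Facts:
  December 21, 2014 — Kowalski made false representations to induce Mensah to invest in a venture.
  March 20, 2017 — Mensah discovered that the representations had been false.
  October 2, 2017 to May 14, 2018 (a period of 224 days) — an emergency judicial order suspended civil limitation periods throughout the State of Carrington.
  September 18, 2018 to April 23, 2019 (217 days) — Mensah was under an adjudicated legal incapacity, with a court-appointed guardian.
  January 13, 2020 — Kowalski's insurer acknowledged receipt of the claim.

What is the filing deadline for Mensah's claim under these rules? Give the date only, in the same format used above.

October 30, 2020

Under the discovery rule, the claim accrued on March 20, 2017, when Mensah discovered the injury — not on the December 21, 2014 date of the underlying act.
Adding the 3 years base period to March 20, 2017 gives a deadline of March 20, 2020, before any tolling.
The period was tolled for 224 days by the emergency suspension of filing deadlines (October 2, 2017 to May 14, 2018), pushing the deadline to October 30, 2020.
The plaintiff's legal incapacity from September 18, 2018 to April 23, 2019 does not toll the period, because no stated rule makes the plaintiff's incapacity a tolling event.
None of the other events listed affects the running of the period under the stated rules.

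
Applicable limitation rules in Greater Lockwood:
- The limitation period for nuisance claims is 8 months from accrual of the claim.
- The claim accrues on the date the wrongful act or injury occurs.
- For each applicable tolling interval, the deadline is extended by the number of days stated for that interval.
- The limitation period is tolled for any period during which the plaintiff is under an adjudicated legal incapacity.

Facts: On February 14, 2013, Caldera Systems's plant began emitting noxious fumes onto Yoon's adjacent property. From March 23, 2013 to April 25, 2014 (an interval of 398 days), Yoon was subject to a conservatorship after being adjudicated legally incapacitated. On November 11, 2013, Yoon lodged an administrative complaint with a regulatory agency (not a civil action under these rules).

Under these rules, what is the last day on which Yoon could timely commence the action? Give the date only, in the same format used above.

November 16, 2014

The limitation period began to run on February 14, 2013.
8 months from February 14, 2013 is October 14, 2013.
Because the plaintiff's legal incapacity ran from March 23, 2013 to April 25, 2014, the deadline is extended by 398 days to November 16, 2014.
None of the other events listed affects the running of the period under the stated rules.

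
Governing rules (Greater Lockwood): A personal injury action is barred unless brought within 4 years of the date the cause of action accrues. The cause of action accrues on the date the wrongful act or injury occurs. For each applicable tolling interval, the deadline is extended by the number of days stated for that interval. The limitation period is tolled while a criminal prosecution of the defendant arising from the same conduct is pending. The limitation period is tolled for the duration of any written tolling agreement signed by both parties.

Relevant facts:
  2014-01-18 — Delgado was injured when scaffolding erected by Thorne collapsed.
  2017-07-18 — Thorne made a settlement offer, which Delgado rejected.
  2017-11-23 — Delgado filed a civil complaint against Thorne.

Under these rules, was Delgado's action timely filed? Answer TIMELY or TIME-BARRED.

TIMELY

The claim accrued on 2014-01-18, when the wrongful act occurred.
The untolled deadline — 4 years after 2014-01-18 — is 2018-01-18.
Nothing else in the chronology tolls or restarts the period.
Delgado filed on 2017-11-23, before the 2018-01-18 deadline, so the action is timely.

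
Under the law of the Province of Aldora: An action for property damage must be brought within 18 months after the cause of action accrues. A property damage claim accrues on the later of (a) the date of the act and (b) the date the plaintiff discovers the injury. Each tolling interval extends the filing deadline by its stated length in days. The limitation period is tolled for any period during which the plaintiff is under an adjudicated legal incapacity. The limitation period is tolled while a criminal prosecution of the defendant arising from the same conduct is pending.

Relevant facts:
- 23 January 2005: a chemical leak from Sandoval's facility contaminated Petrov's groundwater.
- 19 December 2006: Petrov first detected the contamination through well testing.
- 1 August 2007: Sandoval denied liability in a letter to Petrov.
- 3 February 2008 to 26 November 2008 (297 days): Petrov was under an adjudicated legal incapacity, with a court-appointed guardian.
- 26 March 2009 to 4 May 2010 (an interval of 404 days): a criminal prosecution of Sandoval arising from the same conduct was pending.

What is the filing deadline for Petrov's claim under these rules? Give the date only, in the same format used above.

The claim accrued on 19 December 2006 — the later of the 23 January 2005 act and the 19 December 2006 discovery.
The untolled deadline — 18 months after 19 December 2006 — is 19 June 2008.
Because the plaintiff's legal incapacity ran from 3 February 2008 to 26 November 2008, the deadline is extended by 297 days to 12 April 2009.
Because the pending criminal prosecution ran from 26 March 2009 to 4 May 2010, the deadline is extended by 404 days to 21 May 2010.
Nothing else in the chronology tolls or restarts the period.

21 May 2010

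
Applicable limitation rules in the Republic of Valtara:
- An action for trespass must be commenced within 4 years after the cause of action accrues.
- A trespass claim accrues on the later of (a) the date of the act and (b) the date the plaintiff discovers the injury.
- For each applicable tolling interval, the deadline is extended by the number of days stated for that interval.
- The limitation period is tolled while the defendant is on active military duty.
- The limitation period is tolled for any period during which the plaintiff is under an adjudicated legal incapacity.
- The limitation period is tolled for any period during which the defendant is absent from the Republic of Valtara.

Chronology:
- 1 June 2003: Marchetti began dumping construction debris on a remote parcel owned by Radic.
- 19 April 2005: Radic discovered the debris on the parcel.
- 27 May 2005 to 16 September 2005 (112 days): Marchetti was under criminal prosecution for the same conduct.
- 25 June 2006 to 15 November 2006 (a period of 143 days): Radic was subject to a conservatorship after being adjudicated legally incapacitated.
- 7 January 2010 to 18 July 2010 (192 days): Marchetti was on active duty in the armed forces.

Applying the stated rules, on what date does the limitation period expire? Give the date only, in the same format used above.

9 September 2009

Because discovery on 19 April 2005 post-dates the 1 June 2003 act, accrual under the later-of rule falls on 19 April 2005.
The untolled deadline — 4 years after 19 April 2005 — is 19 April 2009.
The plaintiff's legal incapacity from 25 June 2006 to 15 November 2006 tolled the period for 143 days, extending the deadline to 9 September 2009.
By the time the defendant's active military service began on 7 January 2010, the limitation period had already expired on 9 September 2009; that interval cannot revive it.
The pending criminal prosecution from 27 May 2005 to 16 September 2005 does not toll the period, because no stated rule makes a criminal prosecution a tolling event.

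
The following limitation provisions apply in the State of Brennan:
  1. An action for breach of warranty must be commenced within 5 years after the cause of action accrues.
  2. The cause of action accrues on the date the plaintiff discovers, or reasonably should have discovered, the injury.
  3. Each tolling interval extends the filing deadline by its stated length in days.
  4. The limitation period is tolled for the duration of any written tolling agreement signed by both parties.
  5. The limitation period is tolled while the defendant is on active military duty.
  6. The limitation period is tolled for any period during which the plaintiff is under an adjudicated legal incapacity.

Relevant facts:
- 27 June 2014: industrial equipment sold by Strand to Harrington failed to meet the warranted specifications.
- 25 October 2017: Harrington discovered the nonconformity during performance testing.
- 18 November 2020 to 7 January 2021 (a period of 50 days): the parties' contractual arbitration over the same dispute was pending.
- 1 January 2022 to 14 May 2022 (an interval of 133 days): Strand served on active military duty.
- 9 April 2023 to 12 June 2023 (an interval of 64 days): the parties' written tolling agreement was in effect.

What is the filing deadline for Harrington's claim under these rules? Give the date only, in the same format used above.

7 March 2023

Under the discovery rule, the claim accrued on 25 October 2017, when Harrington discovered the injury — not on the 27 June 2014 date of the underlying act.
Adding the 5 years base period to 25 October 2017 gives a deadline of 25 October 2022, before any tolling.
The period was tolled for 133 days by the defendant's active military service (1 January 2022 to 14 May 2022), pushing the deadline to 7 March 2023.
By the time the written tolling agreement began on 9 April 2023, the limitation period had already expired on 7 March 2023; that interval cannot revive it.
No stated provision tolls the period for a pending arbitration, so the interval from 18 November 2020 to 7 January 2021 has no effect on the deadline.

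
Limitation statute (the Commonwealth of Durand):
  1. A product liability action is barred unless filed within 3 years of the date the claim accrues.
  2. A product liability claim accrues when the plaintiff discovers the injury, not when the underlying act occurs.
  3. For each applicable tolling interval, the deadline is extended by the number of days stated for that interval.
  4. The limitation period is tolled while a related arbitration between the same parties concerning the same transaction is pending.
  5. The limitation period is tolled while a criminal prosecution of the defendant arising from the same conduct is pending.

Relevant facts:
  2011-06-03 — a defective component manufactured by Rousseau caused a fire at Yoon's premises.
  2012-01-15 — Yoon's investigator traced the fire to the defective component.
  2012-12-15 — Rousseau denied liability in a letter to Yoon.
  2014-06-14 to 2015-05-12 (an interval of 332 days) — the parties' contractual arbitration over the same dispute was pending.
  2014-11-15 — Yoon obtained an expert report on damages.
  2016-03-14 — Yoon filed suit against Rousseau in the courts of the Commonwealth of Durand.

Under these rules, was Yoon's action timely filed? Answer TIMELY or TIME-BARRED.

The claim did not accrue until Yoon discovered the injury on 2012-01-15; the 2011-06-03 act date does not start the clock under the stated rule.
Adding the 3 years base period to 2012-01-15 gives a deadline of 2015-01-15, before any tolling.
The pending related arbitration from 2014-06-14 to 2015-05-12 tolled the period for 332 days, extending the deadline to 2015-12-13.
Nothing else in the chronology tolls or restarts the period.
Filing on 2016-03-14 missed the 2015-12-13 deadline — the action is time-barred.

TIME-BARRED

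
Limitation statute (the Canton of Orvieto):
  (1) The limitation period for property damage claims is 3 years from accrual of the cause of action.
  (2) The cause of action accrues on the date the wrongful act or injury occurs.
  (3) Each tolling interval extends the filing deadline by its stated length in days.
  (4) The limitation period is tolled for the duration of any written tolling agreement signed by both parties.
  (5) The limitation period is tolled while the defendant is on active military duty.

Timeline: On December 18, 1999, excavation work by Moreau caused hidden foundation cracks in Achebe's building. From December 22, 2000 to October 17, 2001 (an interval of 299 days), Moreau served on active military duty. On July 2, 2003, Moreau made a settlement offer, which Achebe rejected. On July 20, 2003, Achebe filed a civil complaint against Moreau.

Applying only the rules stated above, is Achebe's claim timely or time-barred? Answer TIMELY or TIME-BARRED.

The claim accrued on December 18, 1999, when the wrongful act occurred.
3 years from December 18, 1999 is December 18, 2002.
The defendant's active military service from December 22, 2000 to October 17, 2001 tolled the period for 299 days, extending the deadline to October 13, 2003.
The other events in the timeline have no effect on the limitation period under the stated rules.
Achebe filed on July 20, 2003, before the October 13, 2003 deadline, so the action is timely.

TIMELY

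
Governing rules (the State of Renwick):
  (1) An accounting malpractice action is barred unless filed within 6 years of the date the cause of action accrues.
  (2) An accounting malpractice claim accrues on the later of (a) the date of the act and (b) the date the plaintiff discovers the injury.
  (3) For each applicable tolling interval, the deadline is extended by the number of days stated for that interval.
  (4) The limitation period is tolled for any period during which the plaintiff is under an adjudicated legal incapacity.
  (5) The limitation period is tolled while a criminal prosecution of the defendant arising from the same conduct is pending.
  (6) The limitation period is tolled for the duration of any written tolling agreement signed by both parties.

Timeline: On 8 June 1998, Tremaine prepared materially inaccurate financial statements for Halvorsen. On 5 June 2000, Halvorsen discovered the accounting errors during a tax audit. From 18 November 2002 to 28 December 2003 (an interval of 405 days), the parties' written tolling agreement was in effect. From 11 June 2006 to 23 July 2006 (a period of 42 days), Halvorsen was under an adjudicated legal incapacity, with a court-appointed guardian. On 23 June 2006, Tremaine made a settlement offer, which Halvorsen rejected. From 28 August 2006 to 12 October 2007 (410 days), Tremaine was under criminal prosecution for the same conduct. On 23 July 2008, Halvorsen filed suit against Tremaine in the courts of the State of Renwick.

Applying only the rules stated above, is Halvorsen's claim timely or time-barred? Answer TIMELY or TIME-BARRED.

TIMELY

Taking the later of the act (8 June 1998) and discovery (5 June 2000), the claim accrued on 5 June 2000.
Adding the 6 years base period to 5 June 2000 gives a deadline of 5 June 2006, before any tolling.
The period was tolled for 405 days by the written tolling agreement (18 November 2002 to 28 December 2003), pushing the deadline to 15 July 2007.
The plaintiff's legal incapacity from 11 June 2006 to 23 July 2006 tolled the period for 42 days, extending the deadline to 26 August 2007.
Because the pending criminal prosecution ran from 28 August 2006 to 12 October 2007, the deadline is extended by 410 days to 9 October 2008.
None of the other events listed affects the running of the period under the stated rules.
Halvorsen filed on 23 July 2008, before the 9 October 2008 deadline, so the action is timely.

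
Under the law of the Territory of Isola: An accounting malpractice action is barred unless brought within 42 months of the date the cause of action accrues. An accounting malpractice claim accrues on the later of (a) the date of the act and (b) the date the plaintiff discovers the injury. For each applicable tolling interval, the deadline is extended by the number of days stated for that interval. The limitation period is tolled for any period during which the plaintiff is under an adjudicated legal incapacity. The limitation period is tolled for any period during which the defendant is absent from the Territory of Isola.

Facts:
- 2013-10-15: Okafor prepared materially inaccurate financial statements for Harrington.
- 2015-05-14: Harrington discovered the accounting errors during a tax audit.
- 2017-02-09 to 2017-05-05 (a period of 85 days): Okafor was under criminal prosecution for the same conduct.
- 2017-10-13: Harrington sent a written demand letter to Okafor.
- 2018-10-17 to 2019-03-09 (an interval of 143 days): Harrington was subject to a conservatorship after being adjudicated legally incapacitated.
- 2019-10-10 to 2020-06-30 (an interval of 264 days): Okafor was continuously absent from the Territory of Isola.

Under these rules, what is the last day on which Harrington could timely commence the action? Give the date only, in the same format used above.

Because discovery on 2015-05-14 post-dates the 2013-10-15 act, accrual under the later-of rule falls on 2015-05-14.
Adding the 42 months base period to 2015-05-14 gives a deadline of 2018-11-14, before any tolling.
The period was tolled for 143 days by the plaintiff's legal incapacity (2018-10-17 to 2019-03-09), pushing the deadline to 2019-04-06.
The defendant's absence from the jurisdiction from 2019-10-10 to 2020-06-30 began after the period had already run on 2019-04-06, so it has no tolling effect.
No stated provision tolls the period for a criminal prosecution, so the interval from 2017-02-09 to 2017-05-05 has no effect on the deadline.
None of the other events listed affects the running of the period under the stated rules.

2019-04-06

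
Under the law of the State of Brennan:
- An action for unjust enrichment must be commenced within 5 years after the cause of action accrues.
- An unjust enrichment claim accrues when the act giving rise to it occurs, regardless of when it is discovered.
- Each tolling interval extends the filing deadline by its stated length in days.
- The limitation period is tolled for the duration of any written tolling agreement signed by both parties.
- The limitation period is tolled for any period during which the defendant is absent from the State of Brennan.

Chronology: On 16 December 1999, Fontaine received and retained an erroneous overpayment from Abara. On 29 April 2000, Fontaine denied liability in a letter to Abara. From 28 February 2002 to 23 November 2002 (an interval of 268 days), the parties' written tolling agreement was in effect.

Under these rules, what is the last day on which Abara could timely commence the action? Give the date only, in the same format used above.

10 September 2005

The claim accrued on 16 December 1999, when the wrongful act occurred.
Adding the 5 years base period to 16 December 1999 gives a deadline of 16 December 2004, before any tolling.
The written tolling agreement from 28 February 2002 to 23 November 2002 tolled the period for 268 days, extending the deadline to 10 September 2005.
None of the other events listed affects the running of the period under the stated rules.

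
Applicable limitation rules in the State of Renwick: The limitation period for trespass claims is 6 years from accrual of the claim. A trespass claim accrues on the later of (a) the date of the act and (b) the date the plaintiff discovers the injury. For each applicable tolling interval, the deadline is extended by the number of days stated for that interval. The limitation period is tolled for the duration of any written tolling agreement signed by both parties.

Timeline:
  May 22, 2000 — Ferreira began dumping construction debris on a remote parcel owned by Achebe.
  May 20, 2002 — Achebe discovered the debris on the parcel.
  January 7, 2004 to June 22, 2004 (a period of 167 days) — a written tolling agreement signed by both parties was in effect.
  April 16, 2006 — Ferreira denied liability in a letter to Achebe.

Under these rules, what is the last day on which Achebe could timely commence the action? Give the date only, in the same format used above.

November 3, 2008

The claim accrued on May 20, 2002 — the later of the May 22, 2000 act and the May 20, 2002 discovery.
Adding the 6 years base period to May 20, 2002 gives a deadline of May 20, 2008, before any tolling.
Because the written tolling agreement ran from January 7, 2004 to June 22, 2004, the deadline is extended by 167 days to November 3, 2008.
None of the other events listed affects the running of the period under the stated rules.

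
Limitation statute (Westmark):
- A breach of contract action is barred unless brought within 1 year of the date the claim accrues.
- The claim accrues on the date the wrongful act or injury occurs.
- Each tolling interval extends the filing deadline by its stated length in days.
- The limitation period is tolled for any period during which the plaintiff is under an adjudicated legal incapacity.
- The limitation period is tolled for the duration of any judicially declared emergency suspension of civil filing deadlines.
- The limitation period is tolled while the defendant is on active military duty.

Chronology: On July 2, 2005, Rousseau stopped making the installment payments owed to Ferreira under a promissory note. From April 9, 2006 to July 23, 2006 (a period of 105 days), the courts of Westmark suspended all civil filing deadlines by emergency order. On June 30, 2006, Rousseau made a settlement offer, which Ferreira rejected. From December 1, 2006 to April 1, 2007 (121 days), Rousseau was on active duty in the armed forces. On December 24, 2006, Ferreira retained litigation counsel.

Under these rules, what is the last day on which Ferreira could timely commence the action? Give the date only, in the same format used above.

The claim accrued on July 2, 2005, the date of the act.
1 year from July 2, 2005 is July 2, 2006.
The period was tolled for 105 days by the emergency suspension of filing deadlines (April 9, 2006 to July 23, 2006), pushing the deadline to October 15, 2006.
The defendant's active military service from December 1, 2006 to April 1, 2007 began after the period had already run on October 15, 2006, so it has no tolling effect.
None of the other events listed affects the running of the period under the stated rules.

October 15, 2006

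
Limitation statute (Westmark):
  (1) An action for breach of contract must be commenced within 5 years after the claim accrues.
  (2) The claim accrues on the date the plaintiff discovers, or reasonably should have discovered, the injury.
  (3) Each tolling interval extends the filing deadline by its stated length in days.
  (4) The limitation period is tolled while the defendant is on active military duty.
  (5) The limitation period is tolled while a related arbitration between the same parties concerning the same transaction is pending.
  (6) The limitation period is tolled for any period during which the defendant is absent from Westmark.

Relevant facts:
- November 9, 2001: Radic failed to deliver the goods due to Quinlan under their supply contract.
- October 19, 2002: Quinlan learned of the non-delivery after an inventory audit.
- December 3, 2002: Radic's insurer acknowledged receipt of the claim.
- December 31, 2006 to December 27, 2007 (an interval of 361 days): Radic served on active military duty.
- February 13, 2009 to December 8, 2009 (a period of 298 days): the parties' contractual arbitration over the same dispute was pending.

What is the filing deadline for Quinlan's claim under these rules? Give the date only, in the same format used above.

October 14, 2008

The claim did not accrue until Quinlan discovered the injury on October 19, 2002; the November 9, 2001 act date does not start the clock under the stated rule.
Adding the 5 years base period to October 19, 2002 gives a deadline of October 19, 2007, before any tolling.
Because the defendant's active military service ran from December 31, 2006 to December 27, 2007, the deadline is extended by 361 days to October 14, 2008.
The pending related arbitration from February 13, 2009 to December 8, 2009 began after the period had already run on October 14, 2008, so it has no tolling effect.
Nothing else in the chronology tolls or restarts the period.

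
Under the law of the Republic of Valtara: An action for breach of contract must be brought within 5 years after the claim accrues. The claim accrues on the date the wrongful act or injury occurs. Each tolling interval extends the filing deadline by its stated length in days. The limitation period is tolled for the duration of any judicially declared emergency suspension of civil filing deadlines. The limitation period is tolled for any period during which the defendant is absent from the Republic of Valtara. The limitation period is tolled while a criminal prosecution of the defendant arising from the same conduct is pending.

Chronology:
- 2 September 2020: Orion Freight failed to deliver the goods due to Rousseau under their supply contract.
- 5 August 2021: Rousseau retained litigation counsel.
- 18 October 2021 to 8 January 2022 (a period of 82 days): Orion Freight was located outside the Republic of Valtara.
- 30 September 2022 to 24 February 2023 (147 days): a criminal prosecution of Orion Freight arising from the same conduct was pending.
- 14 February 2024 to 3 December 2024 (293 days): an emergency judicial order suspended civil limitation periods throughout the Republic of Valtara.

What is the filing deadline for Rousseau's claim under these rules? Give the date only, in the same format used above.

The claim accrued on 2 September 2020, the date of the act.
5 years from 2 September 2020 is 2 September 2025.
The defendant's absence from the jurisdiction from 18 October 2021 to 8 January 2022 tolled the period for 82 days, extending the deadline to 23 November 2025.
The pending criminal prosecution from 30 September 2022 to 24 February 2023 tolled the period for 147 days, extending the deadline to 19 April 2026.
The period was tolled for 293 days by the emergency suspension of filing deadlines (14 February 2024 to 3 December 2024), pushing the deadline to 6 February 2027.
The other events in the timeline have no effect on the limitation period under the stated rules.

6 February 2027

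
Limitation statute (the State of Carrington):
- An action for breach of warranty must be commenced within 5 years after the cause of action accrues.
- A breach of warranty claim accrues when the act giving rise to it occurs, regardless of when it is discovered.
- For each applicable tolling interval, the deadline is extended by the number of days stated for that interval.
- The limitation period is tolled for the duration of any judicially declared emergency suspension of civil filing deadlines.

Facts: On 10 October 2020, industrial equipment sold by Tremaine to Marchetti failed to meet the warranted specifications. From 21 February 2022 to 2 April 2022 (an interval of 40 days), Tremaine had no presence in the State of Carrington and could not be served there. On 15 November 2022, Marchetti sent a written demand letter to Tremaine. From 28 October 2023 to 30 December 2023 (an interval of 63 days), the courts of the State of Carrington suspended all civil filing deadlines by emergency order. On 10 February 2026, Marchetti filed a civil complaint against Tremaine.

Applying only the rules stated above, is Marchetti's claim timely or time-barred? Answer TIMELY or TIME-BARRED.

The claim accrued on 10 October 2020, when the wrongful act occurred.
The untolled deadline — 5 years after 10 October 2020 — is 10 October 2025.
The period was tolled for 63 days by the emergency suspension of filing deadlines (28 October 2023 to 30 December 2023), pushing the deadline to 12 December 2025.
No stated provision tolls the period for the defendant's absence, so the interval from 21 February 2022 to 2 April 2022 has no effect on the deadline.
None of the other events listed affects the running of the period under the stated rules.
Filing on 10 February 2026 missed the 12 December 2025 deadline — the action is time-barred.

TIME-BARRED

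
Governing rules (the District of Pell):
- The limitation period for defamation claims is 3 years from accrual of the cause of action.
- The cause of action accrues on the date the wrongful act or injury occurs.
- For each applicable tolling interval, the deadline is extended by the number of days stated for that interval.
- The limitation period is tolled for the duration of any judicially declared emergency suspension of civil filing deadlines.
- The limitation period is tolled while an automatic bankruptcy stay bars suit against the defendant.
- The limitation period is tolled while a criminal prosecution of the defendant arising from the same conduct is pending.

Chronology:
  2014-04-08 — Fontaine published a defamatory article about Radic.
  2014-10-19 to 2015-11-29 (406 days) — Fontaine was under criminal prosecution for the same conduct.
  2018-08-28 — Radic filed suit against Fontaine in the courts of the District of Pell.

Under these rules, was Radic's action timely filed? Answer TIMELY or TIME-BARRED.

The cause of action accrued on 2014-04-08, the date of the act.
The untolled deadline — 3 years after 2014-04-08 — is 2017-04-08.
The period was tolled for 406 days by the pending criminal prosecution (2014-10-19 to 2015-11-29), pushing the deadline to 2018-05-19.
Filing on 2018-08-28 missed the 2018-05-19 deadline — the action is time-barred.

TIME-BARRED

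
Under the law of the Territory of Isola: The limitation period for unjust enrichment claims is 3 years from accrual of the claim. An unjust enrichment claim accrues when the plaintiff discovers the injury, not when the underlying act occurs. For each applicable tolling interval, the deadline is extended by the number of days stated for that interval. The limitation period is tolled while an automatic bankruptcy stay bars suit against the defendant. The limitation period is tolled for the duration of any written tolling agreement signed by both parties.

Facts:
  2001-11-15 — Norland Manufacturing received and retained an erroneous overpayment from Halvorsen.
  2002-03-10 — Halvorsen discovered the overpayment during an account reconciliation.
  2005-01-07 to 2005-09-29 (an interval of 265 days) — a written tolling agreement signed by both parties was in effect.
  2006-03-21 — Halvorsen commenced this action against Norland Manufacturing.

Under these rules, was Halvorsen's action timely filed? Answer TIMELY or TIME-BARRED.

TIME-BARRED

Under the discovery rule, the claim accrued on 2002-03-10, when Halvorsen discovered the injury — not on the 2001-11-15 date of the underlying act.
Adding the 3 years base period to 2002-03-10 gives a deadline of 2005-03-10, before any tolling.
The period was tolled for 265 days by the written tolling agreement (2005-01-07 to 2005-09-29), pushing the deadline to 2005-11-30.
The 2006-03-21 filing falls after the 2005-11-30 deadline; the claim is time-barred.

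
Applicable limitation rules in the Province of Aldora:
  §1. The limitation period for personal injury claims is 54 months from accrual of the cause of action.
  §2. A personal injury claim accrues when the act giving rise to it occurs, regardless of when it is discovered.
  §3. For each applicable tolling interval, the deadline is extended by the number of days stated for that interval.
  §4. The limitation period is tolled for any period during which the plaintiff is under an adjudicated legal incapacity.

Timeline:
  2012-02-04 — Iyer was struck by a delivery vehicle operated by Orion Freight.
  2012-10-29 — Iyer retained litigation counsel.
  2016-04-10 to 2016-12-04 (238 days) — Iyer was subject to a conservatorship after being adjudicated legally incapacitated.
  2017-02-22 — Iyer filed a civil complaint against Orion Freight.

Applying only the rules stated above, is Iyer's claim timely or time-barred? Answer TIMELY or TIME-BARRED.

TIMELY

The claim accrued on 2012-02-04, when the wrongful act occurred.
The untolled deadline — 54 months after 2012-02-04 — is 2016-08-04.
The plaintiff's legal incapacity from 2016-04-10 to 2016-12-04 tolled the period for 238 days, extending the deadline to 2017-03-30.
The other events in the timeline have no effect on the limitation period under the stated rules.
The 2017-02-22 filing precedes the 2017-03-30 deadline; the claim is timely.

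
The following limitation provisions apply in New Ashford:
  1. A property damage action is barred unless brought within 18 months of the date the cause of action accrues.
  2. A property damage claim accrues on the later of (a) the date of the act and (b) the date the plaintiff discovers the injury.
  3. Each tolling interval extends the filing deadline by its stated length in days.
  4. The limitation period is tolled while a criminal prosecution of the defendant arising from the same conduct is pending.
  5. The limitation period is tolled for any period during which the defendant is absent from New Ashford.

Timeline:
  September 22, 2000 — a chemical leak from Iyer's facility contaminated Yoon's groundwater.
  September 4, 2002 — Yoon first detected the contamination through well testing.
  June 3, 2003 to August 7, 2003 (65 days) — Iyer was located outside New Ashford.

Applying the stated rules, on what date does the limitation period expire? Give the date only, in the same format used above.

May 8, 2004

Because discovery on September 4, 2002 post-dates the September 22, 2000 act, accrual under the later-of rule falls on September 4, 2002.
Adding the 18 months base period to September 4, 2002 gives a deadline of March 4, 2004, before any tolling.
The defendant's absence from the jurisdiction from June 3, 2003 to August 7, 2003 tolled the period for 65 days, extending the deadline to May 8, 2004.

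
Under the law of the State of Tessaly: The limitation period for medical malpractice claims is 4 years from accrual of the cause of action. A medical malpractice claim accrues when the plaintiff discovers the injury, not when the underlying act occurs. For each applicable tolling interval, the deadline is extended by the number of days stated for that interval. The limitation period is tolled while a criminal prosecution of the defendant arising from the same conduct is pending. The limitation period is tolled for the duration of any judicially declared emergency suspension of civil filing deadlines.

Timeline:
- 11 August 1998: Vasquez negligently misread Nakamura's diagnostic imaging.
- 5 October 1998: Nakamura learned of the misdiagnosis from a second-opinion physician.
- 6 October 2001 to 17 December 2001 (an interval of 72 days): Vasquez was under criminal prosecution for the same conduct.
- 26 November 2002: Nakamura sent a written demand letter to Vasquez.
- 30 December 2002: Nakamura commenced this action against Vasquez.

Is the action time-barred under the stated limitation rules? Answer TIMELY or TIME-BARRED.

Under the discovery rule, the claim accrued on 5 October 1998, when Nakamura discovered the injury — not on the 11 August 1998 date of the underlying act.
4 years from 5 October 1998 is 5 October 2002.
Because the pending criminal prosecution ran from 6 October 2001 to 17 December 2001, the deadline is extended by 72 days to 16 December 2002.
The other events in the timeline have no effect on the limitation period under the stated rules.
Nakamura filed on 30 December 2002, after the 16 December 2002 deadline, so the action is time-barred.

TIME-BARRED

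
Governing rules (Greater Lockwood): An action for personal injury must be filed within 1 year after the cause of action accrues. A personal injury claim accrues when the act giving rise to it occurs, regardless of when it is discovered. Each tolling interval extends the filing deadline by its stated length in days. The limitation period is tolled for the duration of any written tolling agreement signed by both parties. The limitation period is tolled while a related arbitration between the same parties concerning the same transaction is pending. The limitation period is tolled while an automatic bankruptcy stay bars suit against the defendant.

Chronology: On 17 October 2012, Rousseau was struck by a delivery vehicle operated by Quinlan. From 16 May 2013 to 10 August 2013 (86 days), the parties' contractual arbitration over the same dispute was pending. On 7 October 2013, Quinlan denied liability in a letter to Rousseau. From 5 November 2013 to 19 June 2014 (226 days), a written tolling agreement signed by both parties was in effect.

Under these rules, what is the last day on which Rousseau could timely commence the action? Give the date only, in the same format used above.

25 August 2014

The claim accrued on 17 October 2012, when the wrongful act occurred.
Adding the 1 year base period to 17 October 2012 gives a deadline of 17 October 2013, before any tolling.
The period was tolled for 86 days by the pending related arbitration (16 May 2013 to 10 August 2013), pushing the deadline to 11 January 2014.
The written tolling agreement from 5 November 2013 to 19 June 2014 tolled the period for 226 days, extending the deadline to 25 August 2014.
Nothing else in the chronology tolls or restarts the period.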